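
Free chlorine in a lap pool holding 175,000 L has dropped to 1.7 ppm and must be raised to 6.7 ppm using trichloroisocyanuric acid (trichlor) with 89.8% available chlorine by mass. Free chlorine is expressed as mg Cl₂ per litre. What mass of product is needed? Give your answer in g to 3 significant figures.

974 g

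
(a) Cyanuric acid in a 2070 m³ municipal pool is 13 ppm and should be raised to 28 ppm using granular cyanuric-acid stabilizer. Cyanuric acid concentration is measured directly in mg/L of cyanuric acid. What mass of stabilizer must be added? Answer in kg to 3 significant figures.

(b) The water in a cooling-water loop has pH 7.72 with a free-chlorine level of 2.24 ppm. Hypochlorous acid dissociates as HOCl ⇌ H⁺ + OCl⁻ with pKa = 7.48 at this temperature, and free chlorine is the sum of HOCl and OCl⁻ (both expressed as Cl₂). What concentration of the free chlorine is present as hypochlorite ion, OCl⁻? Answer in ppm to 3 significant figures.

(a) 31.1 kg; (b) 1.42 ppm

(a) Volume: 2070 m³ = 2,070,000 L.
(a) CYA to add: (28 − 13) = 15 mg/L × 2,070,000 L = 31,050 g cyanuric acid.

(b) [OCl⁻]/[HOCl] = 10^(pH − pKa) = 10^(7.72 − 7.48) = 10^0.24 = 1.738.
(b) Fraction as HOCl = 1 / (1 + 1.738) = 0.3653.
(b) OCl⁻ = (1 − 0.3653) × 2.24 ppm = 1.422 ppm.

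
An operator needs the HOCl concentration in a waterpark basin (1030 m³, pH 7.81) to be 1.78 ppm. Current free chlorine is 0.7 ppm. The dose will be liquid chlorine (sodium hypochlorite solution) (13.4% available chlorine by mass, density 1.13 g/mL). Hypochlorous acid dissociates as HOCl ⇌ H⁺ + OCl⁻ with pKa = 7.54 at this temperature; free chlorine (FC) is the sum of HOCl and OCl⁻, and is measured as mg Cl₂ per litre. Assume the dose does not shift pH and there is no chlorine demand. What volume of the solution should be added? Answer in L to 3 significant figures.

Volume: 1030 m³ = 1,030,000 L.
[OCl⁻]/[HOCl] = 10^(pH − pKa) = 10^(7.81 − 7.54) = 1.862; fraction as HOCl = 1/(1 + 1.862) = 0.3494.
Free chlorine required for 1.78 ppm HOCl: 1.78 / 0.3494 = 5.095 ppm.
FC to add: 5.095 − 0.7 = 4.395 mg/L as Cl₂.
Cl₂ equivalent: 4.395 mg/L × 1,030,000 L = 4526 g.
Product at 13.4% available Cl: 4526 / 0.134 = 33,780 g.
Volume: 33,780 g ÷ 1.13 g/mL = 29,890 mL.

29.9 L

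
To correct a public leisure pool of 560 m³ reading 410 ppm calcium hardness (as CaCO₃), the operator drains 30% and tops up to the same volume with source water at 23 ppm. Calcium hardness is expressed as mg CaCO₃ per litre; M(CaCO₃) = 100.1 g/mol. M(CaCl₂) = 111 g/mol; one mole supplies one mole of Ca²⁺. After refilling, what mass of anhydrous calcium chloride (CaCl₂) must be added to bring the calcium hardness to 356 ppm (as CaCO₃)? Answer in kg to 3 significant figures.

Volume: 560 m³ = 560,000 L.
After draining 30% and refilling: 410 × 0.70 + 23 × 0.30 = 293.9 ppm.
Deficit to target: 356 − 293.9 = 62.1 mg/L.
As CaCO₃: 62.1 mg/L × 560,000 L = 34,780 g; ÷ 100.1 = 347.4 mol Ca²⁺.
Mass: 347.4 × 111 = 38,560 g.

38.6 kg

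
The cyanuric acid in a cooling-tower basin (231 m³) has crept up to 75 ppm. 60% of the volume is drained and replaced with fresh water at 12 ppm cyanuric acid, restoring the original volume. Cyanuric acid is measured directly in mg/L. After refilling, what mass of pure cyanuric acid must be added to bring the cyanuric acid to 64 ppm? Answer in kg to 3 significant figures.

Volume: 231 m³ = 231,000 L.
After draining 60% and refilling: 75 × 0.40 + 12 × 0.60 = 37.2 ppm.
Deficit to target: 64 − 37.2 = 26.8 mg/L.
Mass: 26.8 mg/L × 231,000 L = 6191 g cyanuric acid.

6.19 kg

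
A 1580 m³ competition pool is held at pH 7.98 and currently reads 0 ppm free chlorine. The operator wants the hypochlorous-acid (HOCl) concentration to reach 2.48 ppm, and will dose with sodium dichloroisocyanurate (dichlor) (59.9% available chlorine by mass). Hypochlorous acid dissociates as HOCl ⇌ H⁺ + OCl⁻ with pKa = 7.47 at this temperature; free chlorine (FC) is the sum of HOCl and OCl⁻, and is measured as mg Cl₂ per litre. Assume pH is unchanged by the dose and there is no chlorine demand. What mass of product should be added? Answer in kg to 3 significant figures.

Volume: 1580 m³ = 1,580,000 L.
[OCl⁻]/[HOCl] = 10^(pH − pKa) = 10^(7.98 − 7.47) = 3.236; fraction as HOCl = 1/(1 + 3.236) = 0.2361.
Free chlorine required for 2.48 ppm HOCl: 2.48 / 0.2361 = 10.51 ppm.
FC to add: 10.51 − 0 = 10.51 mg/L as Cl₂.
Cl₂ equivalent: 10.51 mg/L × 1,580,000 L = 16,600 g.
Product at 59.9% available Cl: 16,600 / 0.599 = 27,710 g.

27.7 kg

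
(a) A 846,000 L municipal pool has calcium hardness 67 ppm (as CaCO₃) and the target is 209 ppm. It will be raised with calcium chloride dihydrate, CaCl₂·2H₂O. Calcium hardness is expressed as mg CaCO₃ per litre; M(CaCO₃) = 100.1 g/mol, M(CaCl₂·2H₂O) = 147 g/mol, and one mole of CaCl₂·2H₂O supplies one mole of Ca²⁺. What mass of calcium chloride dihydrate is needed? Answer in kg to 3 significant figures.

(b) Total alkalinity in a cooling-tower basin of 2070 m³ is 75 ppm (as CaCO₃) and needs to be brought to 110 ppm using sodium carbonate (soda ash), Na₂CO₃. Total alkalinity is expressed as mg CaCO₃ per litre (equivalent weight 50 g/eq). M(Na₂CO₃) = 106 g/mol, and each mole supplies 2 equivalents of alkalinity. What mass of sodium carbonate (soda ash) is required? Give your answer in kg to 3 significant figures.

(a) Hardness to add: (209 − 67) = 142 mg/L as CaCO₃ × 846,000 L = 120,100 g as CaCO₃.
(a) Moles of Ca²⁺ (1 mol Ca²⁺ ≡ 1 mol CaCO₃): 120,100 / 100.1 g/mol = 1200 mol.
(a) Mass of CaCl₂·2H₂O: 1200 × 147 = 176,400 g.

(b) Volume: 2070 m³ = 2,070,000 L.
(b) Alkalinity to add: (110 − 75) = 35 mg/L as CaCO₃ × 2,070,000 L = 72,450 g as CaCO₃.
(b) Equivalents: 72,450 g ÷ 50 g/eq = 1449 eq.
(b) Each mole of Na₂CO₃ supplies 2 eq, so 1449 / 2 = 724.5 mol.
(b) Mass: 724.5 mol × 106 g/mol = 76,800 g.

(a) 176 kg; (b) 76.8 kg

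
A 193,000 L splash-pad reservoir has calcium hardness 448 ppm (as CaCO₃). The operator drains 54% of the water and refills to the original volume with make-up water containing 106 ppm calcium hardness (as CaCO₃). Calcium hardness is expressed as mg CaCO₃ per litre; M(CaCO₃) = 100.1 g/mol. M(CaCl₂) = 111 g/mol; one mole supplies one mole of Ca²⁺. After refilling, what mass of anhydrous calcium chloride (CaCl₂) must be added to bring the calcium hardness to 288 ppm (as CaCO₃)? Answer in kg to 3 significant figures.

5.28 kg

After draining 54% and refilling: 448 × 0.46 + 106 × 0.54 = 263.32 ppm.
Deficit to target: 288 − 263.32 = 24.68 mg/L.
As CaCO₃: 24.68 mg/L × 193,000 L = 4763 g; ÷ 100.1 = 47.58 mol Ca²⁺.
Mass: 47.58 × 111 = 5282 g.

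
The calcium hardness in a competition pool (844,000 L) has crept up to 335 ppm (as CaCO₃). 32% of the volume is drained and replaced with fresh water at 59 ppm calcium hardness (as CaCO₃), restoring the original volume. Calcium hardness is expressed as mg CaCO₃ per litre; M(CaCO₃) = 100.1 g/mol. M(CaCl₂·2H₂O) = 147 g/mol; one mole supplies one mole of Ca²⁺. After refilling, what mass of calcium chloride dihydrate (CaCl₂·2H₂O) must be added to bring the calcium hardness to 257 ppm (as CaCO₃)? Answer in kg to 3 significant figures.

12.8 kg

After draining 32% and refilling: 335 × 0.68 + 59 × 0.32 = 246.68 ppm.
Deficit to target: 257 − 246.68 = 10.32 mg/L.
As CaCO₃: 10.32 mg/L × 844,000 L = 8710 g; ÷ 100.1 = 87.01 mol Ca²⁺.
Mass: 87.01 × 147 = 12,790 g.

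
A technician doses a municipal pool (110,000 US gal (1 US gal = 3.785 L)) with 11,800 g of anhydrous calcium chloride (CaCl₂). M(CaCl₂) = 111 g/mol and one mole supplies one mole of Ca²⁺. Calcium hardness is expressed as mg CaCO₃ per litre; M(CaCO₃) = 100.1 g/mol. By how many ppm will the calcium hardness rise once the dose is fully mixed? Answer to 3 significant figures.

25.6 ppm

Volume: 110,000 US gal × 3.785 L/gal = 416,350 L.
Moles of Ca²⁺: 11,800 g ÷ 111 g/mol = 106.3 mol.
As CaCO₃: 106.3 mol × 100.1 g/mol = 10,640 g.
Rise: 10,640 g / 416,350 L × 1000 = 25.56 mg/L.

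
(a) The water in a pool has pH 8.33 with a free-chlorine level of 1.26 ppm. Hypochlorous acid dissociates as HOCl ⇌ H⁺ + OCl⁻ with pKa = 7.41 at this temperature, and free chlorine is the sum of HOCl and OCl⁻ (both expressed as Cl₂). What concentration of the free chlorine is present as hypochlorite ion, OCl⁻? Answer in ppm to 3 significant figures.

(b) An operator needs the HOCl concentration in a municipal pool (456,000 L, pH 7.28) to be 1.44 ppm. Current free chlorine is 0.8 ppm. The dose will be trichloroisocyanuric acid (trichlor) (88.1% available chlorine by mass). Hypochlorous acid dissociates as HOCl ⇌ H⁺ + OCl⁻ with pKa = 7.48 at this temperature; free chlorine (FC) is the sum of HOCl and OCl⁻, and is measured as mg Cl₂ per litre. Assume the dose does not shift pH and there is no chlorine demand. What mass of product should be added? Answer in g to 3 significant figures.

(a) 1.12 ppm; (b) 802 g

(a) [OCl⁻]/[HOCl] = 10^(pH − pKa) = 10^(8.33 − 7.41) = 10^0.92 = 8.318.
(a) Fraction as HOCl = 1 / (1 + 8.318) = 0.1073.
(a) OCl⁻ = (1 − 0.1073) × 1.26 ppm = 1.125 ppm.

(b) [OCl⁻]/[HOCl] = 10^(pH − pKa) = 10^(7.28 − 7.48) = 0.631; fraction as HOCl = 1/(1 + 0.631) = 0.6131.
(b) Free chlorine required for 1.44 ppm HOCl: 1.44 / 0.6131 = 2.349 ppm.
(b) FC to add: 2.349 − 0.8 = 1.549 mg/L as Cl₂.
(b) Cl₂ equivalent: 1.549 mg/L × 456,000 L = 706.2 g.
(b) Product at 88.1% available Cl: 706.2 / 0.881 = 801.5 g.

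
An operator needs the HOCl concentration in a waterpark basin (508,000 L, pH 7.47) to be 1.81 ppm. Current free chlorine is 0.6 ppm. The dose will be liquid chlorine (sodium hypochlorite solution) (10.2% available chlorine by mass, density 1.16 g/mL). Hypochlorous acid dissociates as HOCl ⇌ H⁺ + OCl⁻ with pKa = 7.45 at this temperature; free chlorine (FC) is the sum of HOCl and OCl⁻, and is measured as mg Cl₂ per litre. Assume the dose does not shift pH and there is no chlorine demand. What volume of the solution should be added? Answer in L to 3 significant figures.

[OCl⁻]/[HOCl] = 10^(pH − pKa) = 10^(7.47 − 7.45) = 1.047; fraction as HOCl = 1/(1 + 1.047) = 0.4885.
Free chlorine required for 1.81 ppm HOCl: 1.81 / 0.4885 = 3.705 ppm.
FC to add: 3.705 − 0.6 = 3.105 mg/L as Cl₂.
Cl₂ equivalent: 3.105 mg/L × 508,000 L = 1577 g.
Product at 10.2% available Cl: 1577 / 0.102 = 15,470 g.
Volume: 15,470 g ÷ 1.16 g/mL = 13,330 mL.

13.3 L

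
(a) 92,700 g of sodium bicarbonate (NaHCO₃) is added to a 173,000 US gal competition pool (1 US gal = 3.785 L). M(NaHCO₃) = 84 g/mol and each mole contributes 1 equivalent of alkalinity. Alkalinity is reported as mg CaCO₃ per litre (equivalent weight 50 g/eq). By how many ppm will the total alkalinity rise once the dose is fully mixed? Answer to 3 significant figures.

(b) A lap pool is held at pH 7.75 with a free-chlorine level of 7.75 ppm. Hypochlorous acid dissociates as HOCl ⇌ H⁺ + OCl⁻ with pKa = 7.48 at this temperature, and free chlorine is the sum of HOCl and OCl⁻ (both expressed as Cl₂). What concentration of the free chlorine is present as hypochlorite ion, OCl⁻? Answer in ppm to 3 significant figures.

(a) Volume: 173,000 US gal × 3.785 L/gal = 654,805 L.
(a) Moles of NaHCO₃: 92,700 g ÷ 84 g/mol = 1104 mol → 1104 eq of alkalinity.
(a) As CaCO₃: 1104 eq × 50 g/eq = 55,180 g.
(a) Rise: 55,180 g / 654,805 L × 1000 = 84.27 mg/L.

(b) [OCl⁻]/[HOCl] = 10^(pH − pKa) = 10^(7.75 − 7.48) = 10^0.27 = 1.862.
(b) Fraction as HOCl = 1 / (1 + 1.862) = 0.3494.
(b) OCl⁻ = (1 − 0.3494) × 7.75 ppm = 5.042 ppm.

(a) 84.3 ppm; (b) 5.04 ppm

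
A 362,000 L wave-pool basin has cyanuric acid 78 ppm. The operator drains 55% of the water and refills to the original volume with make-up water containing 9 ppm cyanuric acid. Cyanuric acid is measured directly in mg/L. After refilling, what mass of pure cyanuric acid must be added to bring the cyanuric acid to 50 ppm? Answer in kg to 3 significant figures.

After draining 55% and refilling: 78 × 0.45 + 9 × 0.55 = 40.05 ppm.
Deficit to target: 50 − 40.05 = 9.95 mg/L.
Mass: 9.95 mg/L × 362,000 L = 3602 g cyanuric acid.

3.60 kg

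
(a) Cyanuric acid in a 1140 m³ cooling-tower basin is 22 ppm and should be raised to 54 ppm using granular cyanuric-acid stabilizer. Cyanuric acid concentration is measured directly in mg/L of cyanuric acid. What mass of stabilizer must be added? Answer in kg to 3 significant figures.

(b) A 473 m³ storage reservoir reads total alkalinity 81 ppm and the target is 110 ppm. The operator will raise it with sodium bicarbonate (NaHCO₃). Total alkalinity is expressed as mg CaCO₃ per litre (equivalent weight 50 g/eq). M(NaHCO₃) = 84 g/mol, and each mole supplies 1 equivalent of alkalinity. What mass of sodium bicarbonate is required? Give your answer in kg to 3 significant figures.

(a) Volume: 1140 m³ = 1,140,000 L.
(a) CYA to add: (54 − 22) = 32 mg/L × 1,140,000 L = 36,480 g cyanuric acid.

(b) Volume: 473 m³ = 473,000 L.
(b) Alkalinity to add: (110 − 81) = 29 mg/L as CaCO₃ × 473,000 L = 13,720 g as CaCO₃.
(b) Equivalents: 13,720 g ÷ 50 g/eq = 274.3 eq.
(b) NaHCO₃ supplies 1 eq per mole → 274.3 mol.
(b) Mass: 274.3 mol × 84 g/mol = 23,040 g.

(a) 36.5 kg; (b) 23.0 kg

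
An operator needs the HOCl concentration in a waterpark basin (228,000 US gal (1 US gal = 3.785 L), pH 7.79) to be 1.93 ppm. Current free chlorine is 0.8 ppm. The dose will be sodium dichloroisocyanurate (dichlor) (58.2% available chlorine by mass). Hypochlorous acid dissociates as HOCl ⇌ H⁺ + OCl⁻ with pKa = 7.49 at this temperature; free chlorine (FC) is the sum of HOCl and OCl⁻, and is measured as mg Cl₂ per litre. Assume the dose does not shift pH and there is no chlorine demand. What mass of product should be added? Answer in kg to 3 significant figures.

Volume: 228,000 US gal × 3.785 L/gal = 862,980 L.
[OCl⁻]/[HOCl] = 10^(pH − pKa) = 10^(7.79 − 7.49) = 1.995; fraction as HOCl = 1/(1 + 1.995) = 0.3339.
Free chlorine required for 1.93 ppm HOCl: 1.93 / 0.3339 = 5.781 ppm.
FC to add: 5.781 − 0.8 = 4.981 mg/L as Cl₂.
Cl₂ equivalent: 4.981 mg/L × 862,980 L = 4298 g.
Product at 58.2% available Cl: 4298 / 0.582 = 7386 g.

7.39 kg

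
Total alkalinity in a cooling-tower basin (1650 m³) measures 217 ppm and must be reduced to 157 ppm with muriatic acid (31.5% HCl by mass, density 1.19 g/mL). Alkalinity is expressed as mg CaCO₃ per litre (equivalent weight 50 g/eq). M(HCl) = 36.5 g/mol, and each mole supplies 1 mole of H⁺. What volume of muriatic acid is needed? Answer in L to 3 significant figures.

193 L

Volume: 1650 m³ = 1,650,000 L.
Alkalinity to neutralize: (217 − 157) = 60 mg/L as CaCO₃ × 1,650,000 L = 99,000 g as CaCO₃.
Equivalents of H⁺ required: 99,000 ÷ 50 g/eq = 1980 eq = 1980 mol HCl.
Mass of HCl: 1980 × 36.5 = 72,270 g.
Mass of 31.5% solution: 72,270 / 0.315 = 229,400 g.
Volume: 229,400 g ÷ 1.19 g/mL = 192,800 mL.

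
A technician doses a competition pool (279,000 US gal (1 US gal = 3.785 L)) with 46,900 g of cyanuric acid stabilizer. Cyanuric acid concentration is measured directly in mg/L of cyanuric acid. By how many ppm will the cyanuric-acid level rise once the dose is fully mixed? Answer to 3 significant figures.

44.4 ppm

Volume: 279,000 US gal × 3.785 L/gal = 1,056,015 L.
Rise: 46,900 g / 1,056,015 L × 1000 = 44.41 mg/L.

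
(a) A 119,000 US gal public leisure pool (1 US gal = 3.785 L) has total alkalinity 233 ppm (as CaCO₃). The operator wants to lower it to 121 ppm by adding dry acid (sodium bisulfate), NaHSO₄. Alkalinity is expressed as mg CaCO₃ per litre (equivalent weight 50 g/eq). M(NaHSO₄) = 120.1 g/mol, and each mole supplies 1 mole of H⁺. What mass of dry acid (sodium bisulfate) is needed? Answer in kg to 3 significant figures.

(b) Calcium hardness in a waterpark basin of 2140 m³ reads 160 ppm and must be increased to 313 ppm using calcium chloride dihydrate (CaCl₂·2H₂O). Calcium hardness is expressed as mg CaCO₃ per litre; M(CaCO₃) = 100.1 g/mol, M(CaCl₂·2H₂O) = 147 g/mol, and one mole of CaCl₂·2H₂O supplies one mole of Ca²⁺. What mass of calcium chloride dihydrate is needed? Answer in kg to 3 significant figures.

(a) Volume: 119,000 US gal × 3.785 L/gal = 450,415 L.
(a) Alkalinity to neutralize: (233 − 121) = 112 mg/L as CaCO₃ × 450,415 L = 50,450 g as CaCO₃.
(a) Equivalents of H⁺ required: 50,450 ÷ 50 g/eq = 1009 eq = 1009 mol NaHSO₄.
(a) Mass of NaHSO₄: 1009 × 120.1 = 121,200 g.

(b) Volume: 2140 m³ = 2,140,000 L.
(b) Hardness to add: (313 − 160) = 153 mg/L as CaCO₃ × 2,140,000 L = 327,400 g as CaCO₃.
(b) Moles of Ca²⁺ (1 mol Ca²⁺ ≡ 1 mol CaCO₃): 327,400 / 100.1 g/mol = 3271 mol.
(b) Mass of CaCl₂·2H₂O: 3271 × 147 = 480,800 g.

(a) 121 kg; (b) 481 kg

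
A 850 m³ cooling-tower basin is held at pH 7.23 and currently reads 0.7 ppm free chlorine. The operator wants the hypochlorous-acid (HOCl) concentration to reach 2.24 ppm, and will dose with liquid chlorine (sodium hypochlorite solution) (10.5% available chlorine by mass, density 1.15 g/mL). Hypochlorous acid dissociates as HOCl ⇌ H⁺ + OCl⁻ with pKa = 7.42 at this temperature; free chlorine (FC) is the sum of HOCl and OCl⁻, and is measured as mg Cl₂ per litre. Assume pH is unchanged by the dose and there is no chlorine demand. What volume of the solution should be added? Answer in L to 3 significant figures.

21.0 L

Volume: 850 m³ = 850,000 L.
[OCl⁻]/[HOCl] = 10^(pH − pKa) = 10^(7.23 − 7.42) = 0.6457; fraction as HOCl = 1/(1 + 0.6457) = 0.6077.
Free chlorine required for 2.24 ppm HOCl: 2.24 / 0.6077 = 3.686 ppm.
FC to add: 3.686 − 0.7 = 2.986 mg/L as Cl₂.
Cl₂ equivalent: 2.986 mg/L × 850,000 L = 2538 g.
Product at 10.5% available Cl: 2538 / 0.105 = 24,170 g.
Volume: 24,170 g ÷ 1.15 g/mL = 21,020 mL.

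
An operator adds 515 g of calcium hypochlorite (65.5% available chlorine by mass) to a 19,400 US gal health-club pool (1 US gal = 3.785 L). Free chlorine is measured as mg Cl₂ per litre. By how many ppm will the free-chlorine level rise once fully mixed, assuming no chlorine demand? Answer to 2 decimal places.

Volume: 19,400 US gal × 3.785 L/gal = 73,429 L.
Available chlorine delivered: 515 g × 0.655 = 337.3 g as Cl₂.
Concentration rise: 337.3 g / 73,429 L = 4.594 mg/L = 4.59 ppm.

4.59 ppm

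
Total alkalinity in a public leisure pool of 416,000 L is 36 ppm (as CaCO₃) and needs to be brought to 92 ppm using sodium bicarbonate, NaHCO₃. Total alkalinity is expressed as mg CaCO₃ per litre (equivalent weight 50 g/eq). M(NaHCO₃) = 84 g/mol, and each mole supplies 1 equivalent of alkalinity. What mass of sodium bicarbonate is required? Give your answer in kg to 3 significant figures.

39.1 kg

Alkalinity to add: (92 − 36) = 56 mg/L as CaCO₃ × 416,000 L = 23,300 g as CaCO₃.
Equivalents: 23,300 g ÷ 50 g/eq = 465.9 eq.
NaHCO₃ supplies 1 eq per mole → 465.9 mol.
Mass: 465.9 mol × 84 g/mol = 39,140 g.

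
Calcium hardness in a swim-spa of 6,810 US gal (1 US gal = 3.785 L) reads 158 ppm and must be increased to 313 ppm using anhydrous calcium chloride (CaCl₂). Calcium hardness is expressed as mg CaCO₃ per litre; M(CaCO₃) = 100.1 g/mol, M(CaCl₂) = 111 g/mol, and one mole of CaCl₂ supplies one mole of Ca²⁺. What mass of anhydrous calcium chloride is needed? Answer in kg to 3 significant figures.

4.43 kg

Volume: 6,810 US gal × 3.785 L/gal = 25,776 L.
Hardness to add: (313 − 158) = 155 mg/L as CaCO₃ × 25,776 L = 3995 g as CaCO₃.
Moles of Ca²⁺ (1 mol Ca²⁺ ≡ 1 mol CaCO₃): 3995 / 100.1 g/mol = 39.91 mol.
Mass of CaCl₂: 39.91 × 111 = 4430 g.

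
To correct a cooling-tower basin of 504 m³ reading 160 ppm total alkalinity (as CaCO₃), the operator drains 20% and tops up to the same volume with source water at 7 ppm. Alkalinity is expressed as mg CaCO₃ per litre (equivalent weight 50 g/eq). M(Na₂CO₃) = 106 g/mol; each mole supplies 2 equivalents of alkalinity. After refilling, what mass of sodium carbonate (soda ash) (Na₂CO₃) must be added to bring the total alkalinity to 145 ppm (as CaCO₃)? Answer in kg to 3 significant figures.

8.33 kg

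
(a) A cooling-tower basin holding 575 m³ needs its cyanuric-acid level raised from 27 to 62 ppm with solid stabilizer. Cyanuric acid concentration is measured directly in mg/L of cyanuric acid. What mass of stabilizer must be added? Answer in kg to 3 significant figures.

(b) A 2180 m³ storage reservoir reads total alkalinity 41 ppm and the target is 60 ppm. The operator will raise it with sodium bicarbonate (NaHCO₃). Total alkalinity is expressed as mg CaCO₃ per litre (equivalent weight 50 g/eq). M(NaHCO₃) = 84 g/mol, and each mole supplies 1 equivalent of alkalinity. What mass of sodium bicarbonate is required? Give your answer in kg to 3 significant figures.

(a) 20.1 kg; (b) 69.6 kg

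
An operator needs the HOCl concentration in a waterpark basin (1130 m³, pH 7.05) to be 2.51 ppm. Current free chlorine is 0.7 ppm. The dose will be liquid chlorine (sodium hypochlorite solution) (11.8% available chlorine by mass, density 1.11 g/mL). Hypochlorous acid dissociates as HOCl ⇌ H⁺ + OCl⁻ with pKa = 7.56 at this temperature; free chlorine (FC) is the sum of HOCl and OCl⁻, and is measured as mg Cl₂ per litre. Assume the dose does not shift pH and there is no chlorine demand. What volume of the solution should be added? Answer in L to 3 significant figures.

Volume: 1130 m³ = 1,130,000 L.
[OCl⁻]/[HOCl] = 10^(pH − pKa) = 10^(7.05 − 7.56) = 0.309; fraction as HOCl = 1/(1 + 0.309) = 0.7639.
Free chlorine required for 2.51 ppm HOCl: 2.51 / 0.7639 = 3.286 ppm.
FC to add: 3.286 − 0.7 = 2.586 mg/L as Cl₂.
Cl₂ equivalent: 2.586 mg/L × 1,130,000 L = 2922 g.
Product at 11.8% available Cl: 2922 / 0.118 = 24,760 g.
Volume: 24,760 g ÷ 1.11 g/mL = 22,310 mL.

22.3 L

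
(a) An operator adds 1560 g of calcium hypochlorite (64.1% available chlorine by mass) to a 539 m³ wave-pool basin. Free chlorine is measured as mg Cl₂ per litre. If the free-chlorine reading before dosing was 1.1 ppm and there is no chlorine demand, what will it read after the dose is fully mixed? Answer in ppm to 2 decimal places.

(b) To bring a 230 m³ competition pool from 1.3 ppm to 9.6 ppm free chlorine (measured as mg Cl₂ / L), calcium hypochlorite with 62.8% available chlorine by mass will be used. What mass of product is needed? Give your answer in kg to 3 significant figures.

(a) 2.96 ppm; (b) 3.04 kg

(a) Volume: 539 m³ = 539,000 L.
(a) Available chlorine delivered: 1560 g × 0.641 = 1000 g as Cl₂.
(a) Concentration rise: 1000 g / 539,000 L = 1.855 mg/L = 1.86 ppm.
(a) Final FC: 1.1 + 1.86 = 2.96 ppm.

(b) Volume: 230 m³ = 230,000 L.
(b) Chlorine deficit: 9.6 − 1.3 = 8.3 ppm = 8.3 mg/L as Cl₂.
(b) Cl₂ equivalent needed: 8.3 mg/L × 230,000 L = 1,909,000 mg = 1909 g.
(b) Product at 62.8% available chlorine: 1909 / 0.628 = 3040 g.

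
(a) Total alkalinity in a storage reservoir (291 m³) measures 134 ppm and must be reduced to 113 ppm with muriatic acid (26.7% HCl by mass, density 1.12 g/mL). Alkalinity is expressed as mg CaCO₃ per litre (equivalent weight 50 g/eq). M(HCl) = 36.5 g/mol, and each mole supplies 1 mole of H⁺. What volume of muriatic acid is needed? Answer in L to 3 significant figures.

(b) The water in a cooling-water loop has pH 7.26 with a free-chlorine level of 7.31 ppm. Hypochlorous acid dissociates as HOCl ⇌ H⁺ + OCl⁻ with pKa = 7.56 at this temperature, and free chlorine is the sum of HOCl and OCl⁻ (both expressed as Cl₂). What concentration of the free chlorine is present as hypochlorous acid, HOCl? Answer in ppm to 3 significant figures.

(a) Volume: 291 m³ = 291,000 L.
(a) Alkalinity to neutralize: (134 − 113) = 21 mg/L as CaCO₃ × 291,000 L = 6111 g as CaCO₃.
(a) Equivalents of H⁺ required: 6111 ÷ 50 g/eq = 122.2 eq = 122.2 mol HCl.
(a) Mass of HCl: 122.2 × 36.5 = 4461 g.
(a) Mass of 26.7% solution: 4461 / 0.267 = 16,710 g.
(a) Volume: 16,710 g ÷ 1.12 g/mL = 14,920 mL.

(b) [OCl⁻]/[HOCl] = 10^(pH − pKa) = 10^(7.26 − 7.56) = 10^-0.30 = 0.5012.
(b) Fraction as HOCl = 1 / (1 + 0.5012) = 0.6661.
(b) HOCl = 0.6661 × 7.31 ppm = 4.869 ppm.

(a) 14.9 L; (b) 4.87 ppm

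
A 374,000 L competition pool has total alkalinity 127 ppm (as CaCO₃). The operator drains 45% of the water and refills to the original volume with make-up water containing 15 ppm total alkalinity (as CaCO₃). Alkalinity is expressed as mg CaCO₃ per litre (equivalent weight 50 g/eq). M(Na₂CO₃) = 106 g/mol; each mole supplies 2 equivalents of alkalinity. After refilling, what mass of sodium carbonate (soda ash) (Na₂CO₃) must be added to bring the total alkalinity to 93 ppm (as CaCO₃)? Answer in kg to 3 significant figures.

6.50 kg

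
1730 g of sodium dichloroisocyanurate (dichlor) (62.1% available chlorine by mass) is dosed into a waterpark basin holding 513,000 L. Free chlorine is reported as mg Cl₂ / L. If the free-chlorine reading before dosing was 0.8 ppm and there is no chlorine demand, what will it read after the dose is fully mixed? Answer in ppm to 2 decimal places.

Available chlorine delivered: 1730 g × 0.621 = 1074 g as Cl₂.
Concentration rise: 1074 g / 513,000 L = 2.094 mg/L = 2.09 ppm.
Final FC: 0.8 + 2.09 = 2.89 ppm.

2.89 ppm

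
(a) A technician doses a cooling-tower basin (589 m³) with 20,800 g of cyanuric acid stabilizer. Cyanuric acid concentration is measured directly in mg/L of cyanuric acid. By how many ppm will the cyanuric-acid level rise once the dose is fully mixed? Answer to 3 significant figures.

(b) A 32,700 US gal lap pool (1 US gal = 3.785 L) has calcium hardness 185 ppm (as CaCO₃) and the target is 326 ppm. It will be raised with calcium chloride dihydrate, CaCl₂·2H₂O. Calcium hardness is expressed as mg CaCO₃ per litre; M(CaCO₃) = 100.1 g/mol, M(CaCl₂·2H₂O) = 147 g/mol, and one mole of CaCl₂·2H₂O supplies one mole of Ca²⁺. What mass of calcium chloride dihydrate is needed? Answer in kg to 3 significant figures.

(a) Volume: 589 m³ = 589,000 L.
(a) Rise: 20,800 g / 589,000 L × 1000 = 35.31 mg/L.

(b) Volume: 32,700 US gal × 3.785 L/gal = 123,770 L.
(b) Hardness to add: (326 − 185) = 141 mg/L as CaCO₃ × 123,770 L = 17,450 g as CaCO₃.
(b) Moles of Ca²⁺ (1 mol Ca²⁺ ≡ 1 mol CaCO₃): 17,450 / 100.1 g/mol = 174.3 mol.
(b) Mass of CaCl₂·2H₂O: 174.3 × 147 = 25,630 g.

(a) 35.3 ppm; (b) 25.6 kg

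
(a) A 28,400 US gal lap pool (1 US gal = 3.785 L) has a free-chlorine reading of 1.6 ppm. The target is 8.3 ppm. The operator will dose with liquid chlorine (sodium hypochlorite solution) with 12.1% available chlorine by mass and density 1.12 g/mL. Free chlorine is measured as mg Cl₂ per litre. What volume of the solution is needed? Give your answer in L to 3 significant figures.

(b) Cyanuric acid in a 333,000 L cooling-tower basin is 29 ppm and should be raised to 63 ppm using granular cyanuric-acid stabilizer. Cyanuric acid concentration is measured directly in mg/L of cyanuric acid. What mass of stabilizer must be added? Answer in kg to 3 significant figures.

(a) Volume: 28,400 US gal × 3.785 L/gal = 107,494 L.
(a) Chlorine deficit: 8.3 − 1.6 = 6.7 ppm = 6.7 mg/L as Cl₂.
(a) Cl₂ equivalent needed: 6.7 mg/L × 107,494 L = 720,200 mg = 720.2 g.
(a) Product at 12.1% available chlorine: 720.2 / 0.121 = 5952 g.
(a) Volume at density 1.12 g/mL: 5952 g ÷ 1.12 g/mL = 5314 mL.

(b) CYA to add: (63 − 29) = 34 mg/L × 333,000 L = 11,320 g cyanuric acid.

(a) 5.31 L; (b) 11.3 kg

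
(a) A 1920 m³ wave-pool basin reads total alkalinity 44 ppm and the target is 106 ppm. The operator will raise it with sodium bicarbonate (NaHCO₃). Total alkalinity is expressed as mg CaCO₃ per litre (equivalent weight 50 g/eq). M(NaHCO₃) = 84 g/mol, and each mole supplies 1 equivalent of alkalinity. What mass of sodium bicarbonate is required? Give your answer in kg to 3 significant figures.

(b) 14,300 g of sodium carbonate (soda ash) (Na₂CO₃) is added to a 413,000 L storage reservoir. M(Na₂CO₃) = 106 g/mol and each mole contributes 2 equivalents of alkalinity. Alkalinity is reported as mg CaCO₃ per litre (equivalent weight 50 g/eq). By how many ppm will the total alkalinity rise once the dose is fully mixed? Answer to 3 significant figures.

(a) Volume: 1920 m³ = 1,920,000 L.
(a) Alkalinity to add: (106 − 44) = 62 mg/L as CaCO₃ × 1,920,000 L = 119,000 g as CaCO₃.
(a) Equivalents: 119,000 g ÷ 50 g/eq = 2381 eq.
(a) NaHCO₃ supplies 1 eq per mole → 2381 mol.
(a) Mass: 2381 mol × 84 g/mol = 200,000 g.

(b) Moles of Na₂CO₃: 14,300 g ÷ 106 g/mol = 134.9 mol → 269.8 eq of alkalinity.
(b) As CaCO₃: 269.8 eq × 50 g/eq = 13,490 g.
(b) Rise: 13,490 g / 413,000 L × 1000 = 32.66 mg/L.

(a) 200 kg; (b) 32.7 ppm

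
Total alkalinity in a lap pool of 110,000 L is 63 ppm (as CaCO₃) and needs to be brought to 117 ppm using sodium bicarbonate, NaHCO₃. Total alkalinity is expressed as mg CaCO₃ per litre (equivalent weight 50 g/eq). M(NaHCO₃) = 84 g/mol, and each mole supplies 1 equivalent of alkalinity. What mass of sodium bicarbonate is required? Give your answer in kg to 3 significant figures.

9.98 kg

Alkalinity to add: (117 − 63) = 54 mg/L as CaCO₃ × 110,000 L = 5940 g as CaCO₃.
Equivalents: 5940 g ÷ 50 g/eq = 118.8 eq.
NaHCO₃ supplies 1 eq per mole → 118.8 mol.
Mass: 118.8 mol × 84 g/mol = 9979 g.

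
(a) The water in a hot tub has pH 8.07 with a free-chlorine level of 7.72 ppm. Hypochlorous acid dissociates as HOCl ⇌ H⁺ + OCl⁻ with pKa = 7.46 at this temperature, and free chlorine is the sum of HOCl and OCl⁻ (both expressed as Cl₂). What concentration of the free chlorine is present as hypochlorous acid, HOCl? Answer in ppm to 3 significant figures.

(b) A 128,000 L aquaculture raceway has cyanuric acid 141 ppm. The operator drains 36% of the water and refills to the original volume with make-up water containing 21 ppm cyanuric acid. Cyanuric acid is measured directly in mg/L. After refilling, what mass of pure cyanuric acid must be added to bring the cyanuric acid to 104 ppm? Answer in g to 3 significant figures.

(a) 1.52 ppm; (b) 794 g

(a) [OCl⁻]/[HOCl] = 10^(pH − pKa) = 10^(8.07 − 7.46) = 10^0.61 = 4.074.
(a) Fraction as HOCl = 1 / (1 + 4.074) = 0.1971.
(a) HOCl = 0.1971 × 7.72 ppm = 1.522 ppm.

(b) After draining 36% and refilling: 141 × 0.64 + 21 × 0.36 = 97.8 ppm.
(b) Deficit to target: 104 − 97.8 = 6.2 mg/L.
(b) Mass: 6.2 mg/L × 128,000 L = 793.6 g cyanuric acid.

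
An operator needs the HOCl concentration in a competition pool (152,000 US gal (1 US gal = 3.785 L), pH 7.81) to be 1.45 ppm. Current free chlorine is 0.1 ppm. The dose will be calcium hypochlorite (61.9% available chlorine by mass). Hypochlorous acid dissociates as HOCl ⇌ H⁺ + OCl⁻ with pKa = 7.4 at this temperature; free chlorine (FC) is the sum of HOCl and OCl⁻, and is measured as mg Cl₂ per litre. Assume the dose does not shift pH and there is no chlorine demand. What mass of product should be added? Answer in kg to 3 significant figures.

4.72 kg

Volume: 152,000 US gal × 3.785 L/gal = 575,320 L.
[OCl⁻]/[HOCl] = 10^(pH − pKa) = 10^(7.81 − 7.4) = 2.57; fraction as HOCl = 1/(1 + 2.57) = 0.2801.
Free chlorine required for 1.45 ppm HOCl: 1.45 / 0.2801 = 5.177 ppm.
FC to add: 5.177 − 0.1 = 5.077 mg/L as Cl₂.
Cl₂ equivalent: 5.077 mg/L × 575,320 L = 2921 g.
Product at 61.9% available Cl: 2921 / 0.619 = 4719 g.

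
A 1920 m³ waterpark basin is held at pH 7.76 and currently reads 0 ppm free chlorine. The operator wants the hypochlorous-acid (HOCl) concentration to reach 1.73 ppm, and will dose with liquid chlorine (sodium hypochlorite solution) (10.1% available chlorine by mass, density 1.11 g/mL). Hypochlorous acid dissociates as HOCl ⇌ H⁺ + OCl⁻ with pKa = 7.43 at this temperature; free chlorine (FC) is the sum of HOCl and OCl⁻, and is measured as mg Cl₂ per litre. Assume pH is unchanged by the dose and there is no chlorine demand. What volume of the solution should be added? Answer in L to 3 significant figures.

93.0 L

Volume: 1920 m³ = 1,920,000 L.
[OCl⁻]/[HOCl] = 10^(pH − pKa) = 10^(7.76 − 7.43) = 2.138; fraction as HOCl = 1/(1 + 2.138) = 0.3187.
Free chlorine required for 1.73 ppm HOCl: 1.73 / 0.3187 = 5.429 ppm.
FC to add: 5.429 − 0 = 5.429 mg/L as Cl₂.
Cl₂ equivalent: 5.429 mg/L × 1,920,000 L = 10,420 g.
Product at 10.1% available Cl: 10,420 / 0.101 = 103,200 g.
Volume: 103,200 g ÷ 1.11 g/mL = 92,970 mL.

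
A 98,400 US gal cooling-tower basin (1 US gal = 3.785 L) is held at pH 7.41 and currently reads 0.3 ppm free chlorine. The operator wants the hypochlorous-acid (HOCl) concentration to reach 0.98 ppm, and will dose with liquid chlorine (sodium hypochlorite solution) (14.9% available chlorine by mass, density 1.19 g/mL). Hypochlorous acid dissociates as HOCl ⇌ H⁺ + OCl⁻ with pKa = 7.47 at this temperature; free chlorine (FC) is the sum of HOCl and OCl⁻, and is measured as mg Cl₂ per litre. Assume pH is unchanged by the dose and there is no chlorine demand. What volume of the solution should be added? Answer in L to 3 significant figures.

Volume: 98,400 US gal × 3.785 L/gal = 372,444 L.
[OCl⁻]/[HOCl] = 10^(pH − pKa) = 10^(7.41 − 7.47) = 0.871; fraction as HOCl = 1/(1 + 0.871) = 0.5345.
Free chlorine required for 0.98 ppm HOCl: 0.98 / 0.5345 = 1.834 ppm.
FC to add: 1.834 − 0.3 = 1.534 mg/L as Cl₂.
Cl₂ equivalent: 1.534 mg/L × 372,444 L = 571.2 g.
Product at 14.9% available Cl: 571.2 / 0.149 = 3833 g.
Volume: 3833 g ÷ 1.19 g/mL = 3221 mL.

3.22 L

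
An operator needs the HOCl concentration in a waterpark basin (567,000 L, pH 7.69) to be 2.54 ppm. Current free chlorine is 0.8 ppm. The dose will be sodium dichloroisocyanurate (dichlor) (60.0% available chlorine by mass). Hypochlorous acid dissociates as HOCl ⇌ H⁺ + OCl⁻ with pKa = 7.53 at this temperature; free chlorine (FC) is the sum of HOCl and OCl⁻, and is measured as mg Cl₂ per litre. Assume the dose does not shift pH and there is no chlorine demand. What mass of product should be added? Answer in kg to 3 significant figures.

5.11 kg

[OCl⁻]/[HOCl] = 10^(pH − pKa) = 10^(7.69 − 7.53) = 1.445; fraction as HOCl = 1/(1 + 1.445) = 0.4089.
Free chlorine required for 2.54 ppm HOCl: 2.54 / 0.4089 = 6.211 ppm.
FC to add: 6.211 − 0.8 = 5.411 mg/L as Cl₂.
Cl₂ equivalent: 5.411 mg/L × 567,000 L = 3068 g.
Product at 60.0% available Cl: 3068 / 0.6 = 5114 g.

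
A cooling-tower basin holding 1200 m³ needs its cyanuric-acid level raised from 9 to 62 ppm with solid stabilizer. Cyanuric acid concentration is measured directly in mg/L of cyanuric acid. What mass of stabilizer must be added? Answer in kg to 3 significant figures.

63.6 kg

Volume: 1200 m³ = 1,200,000 L.
CYA to add: (62 − 9) = 53 mg/L × 1,200,000 L = 63,600 g cyanuric acid.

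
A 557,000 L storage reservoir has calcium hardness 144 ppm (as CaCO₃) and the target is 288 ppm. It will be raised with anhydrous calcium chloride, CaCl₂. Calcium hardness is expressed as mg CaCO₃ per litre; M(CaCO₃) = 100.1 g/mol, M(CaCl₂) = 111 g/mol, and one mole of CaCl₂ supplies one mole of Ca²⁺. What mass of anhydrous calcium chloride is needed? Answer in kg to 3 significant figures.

Hardness to add: (288 − 144) = 144 mg/L as CaCO₃ × 557,000 L = 80,210 g as CaCO₃.
Moles of Ca²⁺ (1 mol Ca²⁺ ≡ 1 mol CaCO₃): 80,210 / 100.1 g/mol = 801.3 mol.
Mass of CaCl₂: 801.3 × 111 = 88,940 g.

88.9 kg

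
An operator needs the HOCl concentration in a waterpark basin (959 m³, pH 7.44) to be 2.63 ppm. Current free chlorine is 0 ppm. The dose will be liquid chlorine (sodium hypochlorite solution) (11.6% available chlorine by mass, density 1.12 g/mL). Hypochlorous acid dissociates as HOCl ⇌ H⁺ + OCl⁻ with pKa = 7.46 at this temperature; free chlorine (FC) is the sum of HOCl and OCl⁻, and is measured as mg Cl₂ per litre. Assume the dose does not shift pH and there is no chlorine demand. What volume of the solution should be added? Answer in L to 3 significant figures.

38.0 L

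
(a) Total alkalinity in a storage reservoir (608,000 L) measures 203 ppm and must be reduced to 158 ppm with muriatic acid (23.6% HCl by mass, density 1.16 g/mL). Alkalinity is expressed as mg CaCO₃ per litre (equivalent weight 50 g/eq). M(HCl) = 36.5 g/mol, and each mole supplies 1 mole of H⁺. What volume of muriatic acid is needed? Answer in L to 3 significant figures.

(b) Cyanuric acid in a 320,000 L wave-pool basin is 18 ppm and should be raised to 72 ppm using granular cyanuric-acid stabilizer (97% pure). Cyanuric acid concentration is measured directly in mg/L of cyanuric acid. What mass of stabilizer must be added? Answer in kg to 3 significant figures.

(a) Alkalinity to neutralize: (203 − 158) = 45 mg/L as CaCO₃ × 608,000 L = 27,360 g as CaCO₃.
(a) Equivalents of H⁺ required: 27,360 ÷ 50 g/eq = 547.2 eq = 547.2 mol HCl.
(a) Mass of HCl: 547.2 × 36.5 = 19,970 g.
(a) Mass of 23.6% solution: 19,970 / 0.236 = 84,630 g.
(a) Volume: 84,630 g ÷ 1.16 g/mL = 72,960 mL.

(b) CYA to add: (72 − 18) = 54 mg/L × 320,000 L = 17,280 g cyanuric acid.
(b) At 97% purity: 17,280 / 0.97 = 17,810 g product.

(a) 73.0 L; (b) 17.8 kg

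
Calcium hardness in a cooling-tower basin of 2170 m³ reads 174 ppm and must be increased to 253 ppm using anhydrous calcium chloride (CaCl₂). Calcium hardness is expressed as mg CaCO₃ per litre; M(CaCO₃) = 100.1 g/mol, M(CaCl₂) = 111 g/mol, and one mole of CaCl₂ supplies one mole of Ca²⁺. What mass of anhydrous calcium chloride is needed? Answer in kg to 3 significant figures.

190 kg

Volume: 2170 m³ = 2,170,000 L.
Hardness to add: (253 − 174) = 79 mg/L as CaCO₃ × 2,170,000 L = 171,400 g as CaCO₃.
Moles of Ca²⁺ (1 mol Ca²⁺ ≡ 1 mol CaCO₃): 171,400 / 100.1 g/mol = 1713 mol.
Mass of CaCl₂: 1713 × 111 = 190,100 g.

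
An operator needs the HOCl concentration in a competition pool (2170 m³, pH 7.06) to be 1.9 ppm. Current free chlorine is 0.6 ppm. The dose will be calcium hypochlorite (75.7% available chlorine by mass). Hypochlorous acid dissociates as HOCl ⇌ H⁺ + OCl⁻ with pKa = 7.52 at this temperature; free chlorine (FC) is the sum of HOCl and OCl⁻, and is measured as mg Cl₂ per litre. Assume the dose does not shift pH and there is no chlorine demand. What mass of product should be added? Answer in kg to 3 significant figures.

5.62 kg

Volume: 2170 m³ = 2,170,000 L.
[OCl⁻]/[HOCl] = 10^(pH − pKa) = 10^(7.06 − 7.52) = 0.3467; fraction as HOCl = 1/(1 + 0.3467) = 0.7425.
Free chlorine required for 1.9 ppm HOCl: 1.9 / 0.7425 = 2.559 ppm.
FC to add: 2.559 − 0.6 = 1.959 mg/L as Cl₂.
Cl₂ equivalent: 1.959 mg/L × 2,170,000 L = 4251 g.
Product at 75.7% available Cl: 4251 / 0.757 = 5615 g.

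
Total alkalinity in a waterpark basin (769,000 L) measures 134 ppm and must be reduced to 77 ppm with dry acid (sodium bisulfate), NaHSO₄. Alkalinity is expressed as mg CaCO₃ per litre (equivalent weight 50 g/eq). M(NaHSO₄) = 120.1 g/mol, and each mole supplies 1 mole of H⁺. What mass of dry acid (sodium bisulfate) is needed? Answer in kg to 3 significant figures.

105 kg

Alkalinity to neutralize: (134 − 77) = 57 mg/L as CaCO₃ × 769,000 L = 43,830 g as CaCO₃.
Equivalents of H⁺ required: 43,830 ÷ 50 g/eq = 876.7 eq = 876.7 mol NaHSO₄.
Mass of NaHSO₄: 876.7 × 120.1 = 105,300 g.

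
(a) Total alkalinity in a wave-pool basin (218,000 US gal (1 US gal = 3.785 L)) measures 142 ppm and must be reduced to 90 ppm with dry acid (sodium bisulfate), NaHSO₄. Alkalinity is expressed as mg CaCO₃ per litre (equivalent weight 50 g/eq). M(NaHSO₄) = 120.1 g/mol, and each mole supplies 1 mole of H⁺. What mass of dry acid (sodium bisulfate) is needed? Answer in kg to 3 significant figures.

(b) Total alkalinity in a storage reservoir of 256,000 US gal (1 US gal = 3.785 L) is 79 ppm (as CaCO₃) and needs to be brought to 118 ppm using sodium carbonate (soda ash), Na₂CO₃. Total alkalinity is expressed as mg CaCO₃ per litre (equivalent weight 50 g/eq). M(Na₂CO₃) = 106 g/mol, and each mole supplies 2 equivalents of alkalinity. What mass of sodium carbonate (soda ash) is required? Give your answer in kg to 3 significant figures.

(a) 103 kg; (b) 40.1 kg

(a) Volume: 218,000 US gal × 3.785 L/gal = 825,130 L.
(a) Alkalinity to neutralize: (142 − 90) = 52 mg/L as CaCO₃ × 825,130 L = 42,910 g as CaCO₃.
(a) Equivalents of H⁺ required: 42,910 ÷ 50 g/eq = 858.1 eq = 858.1 mol NaHSO₄.
(a) Mass of NaHSO₄: 858.1 × 120.1 = 103,100 g.

(b) Volume: 256,000 US gal × 3.785 L/gal = 968,960 L.
(b) Alkalinity to add: (118 − 79) = 39 mg/L as CaCO₃ × 968,960 L = 37,790 g as CaCO₃.
(b) Equivalents: 37,790 g ÷ 50 g/eq = 755.8 eq.
(b) Each mole of Na₂CO₃ supplies 2 eq, so 755.8 / 2 = 377.9 mol.
(b) Mass: 377.9 mol × 106 g/mol = 40,060 g.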